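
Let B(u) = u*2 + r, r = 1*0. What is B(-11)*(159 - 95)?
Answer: -1408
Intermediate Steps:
r = 0
B(u) = 2*u (B(u) = u*2 + 0 = 2*u + 0 = 2*u)
B(-11)*(159 - 95) = (2*(-11))*(159 - 95) = -22*64 = -1408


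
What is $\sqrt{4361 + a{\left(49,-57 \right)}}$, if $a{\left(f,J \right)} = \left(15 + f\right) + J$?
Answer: $4 \sqrt{273} \approx 66.091$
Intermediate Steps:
$a{\left(f,J \right)} = 15 + J + f$
$\sqrt{4361 + a{\left(49,-57 \right)}} = \sqrt{4361 + \left(15 - 57 + 49\right)} = \sqrt{4361 + 7} = \sqrt{4368} = 4 \sqrt{273}$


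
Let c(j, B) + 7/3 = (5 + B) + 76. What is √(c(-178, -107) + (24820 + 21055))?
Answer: 46*√195/3 ≈ 214.12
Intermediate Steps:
c(j, B) = 236/3 + B (c(j, B) = -7/3 + ((5 + B) + 76) = -7/3 + (81 + B) = 236/3 + B)
√(c(-178, -107) + (24820 + 21055)) = √((236/3 - 107) + (24820 + 21055)) = √(-85/3 + 45875) = √(137540/3) = 46*√195/3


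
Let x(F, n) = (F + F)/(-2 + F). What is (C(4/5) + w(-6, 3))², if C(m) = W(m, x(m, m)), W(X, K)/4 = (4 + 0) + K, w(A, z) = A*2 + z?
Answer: 25/9 ≈ 2.7778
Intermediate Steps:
x(F, n) = 2*F/(-2 + F) (x(F, n) = (2*F)/(-2 + F) = 2*F/(-2 + F))
w(A, z) = z + 2*A (w(A, z) = 2*A + z = z + 2*A)
W(X, K) = 16 + 4*K (W(X, K) = 4*((4 + 0) + K) = 4*(4 + K) = 16 + 4*K)
C(m) = 16 + 8*m/(-2 + m) (C(m) = 16 + 4*(2*m/(-2 + m)) = 16 + 8*m/(-2 + m))
(C(4/5) + w(-6, 3))² = (8*(-4 + 3*(4/5))/(-2 + 4/5) + (3 + 2*(-6)))² = (8*(-4 + 3*(4*(⅕)))/(-2 + 4*(⅕)) + (3 - 12))² = (8*(-4 + 3*(⅘))/(-2 + ⅘) - 9)² = (8*(-4 + 12/5)/(-6/5) - 9)² = (8*(-⅚)*(-8/5) - 9)² = (32/3 - 9)² = (5/3)² = 25/9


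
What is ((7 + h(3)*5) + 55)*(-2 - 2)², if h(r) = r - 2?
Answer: 1072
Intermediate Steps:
h(r) = -2 + r
((7 + h(3)*5) + 55)*(-2 - 2)² = ((7 + (-2 + 3)*5) + 55)*(-2 - 2)² = ((7 + 1*5) + 55)*(-4)² = ((7 + 5) + 55)*16 = (12 + 55)*16 = 67*16 = 1072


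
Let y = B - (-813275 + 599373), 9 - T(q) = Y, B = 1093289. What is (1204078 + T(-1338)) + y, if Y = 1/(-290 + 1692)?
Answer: 3520811755/1402 ≈ 2.5113e+6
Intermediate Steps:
Y = 1/1402 ≈ 0.00071327
T(q) = 12617/1402 (T(q) = 9 - 1*1/1402 = 9 - 1/1402 = 12617/1402)
y = 1307191 (y = 1093289 - (-813275 + 599373) = 1093289 - 1*(-213902) = 1093289 + 213902 = 1307191)
(1204078 + T(-1338)) + y = (1204078 + 12617/1402) + 1307191 = 1688129973/1402 + 1307191 = 3520811755/1402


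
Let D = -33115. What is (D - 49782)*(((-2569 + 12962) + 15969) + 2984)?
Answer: -2432695362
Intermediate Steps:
(D - 49782)*(((-2569 + 12962) + 15969) + 2984) = (-33115 - 49782)*(((-2569 + 12962) + 15969) + 2984) = -82897*((10393 + 15969) + 2984) = -82897*(26362 + 2984) = -82897*29346 = -2432695362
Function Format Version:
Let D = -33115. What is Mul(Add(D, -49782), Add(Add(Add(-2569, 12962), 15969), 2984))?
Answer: -2432695362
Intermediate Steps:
Mul(Add(D, -49782), Add(Add(Add(-2569, 12962), 15969), 2984)) = Mul(Add(-33115, -49782), Add(Add(Add(-2569, 12962), 15969), 2984)) = Mul(-82897, Add(Add(10393, 15969), 2984)) = Mul(-82897, Add(26362, 2984)) = Mul(-82897, 29346) = -2432695362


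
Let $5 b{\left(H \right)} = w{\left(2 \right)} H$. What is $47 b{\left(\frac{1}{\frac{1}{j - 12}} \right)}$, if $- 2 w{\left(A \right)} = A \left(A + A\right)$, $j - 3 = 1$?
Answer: $\frac{1504}{5} \approx 300.8$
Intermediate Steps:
$j = 4$ ($j = 3 + 1 = 4$)
$w{\left(A \right)} = - A^{2}$ ($w{\left(A \right)} = - \frac{A \left(A + A\right)}{2} = - \frac{A 2 A}{2} = - \frac{2 A^{2}}{2} = - A^{2}$)
$b{\left(H \right)} = - \frac{4 H}{5}$ ($b{\left(H \right)} = \frac{- 2^{2} H}{5} = \frac{\left(-1\right) 4 H}{5} = \frac{\left(-4\right) H}{5} = - \frac{4 H}{5}$)
$47 b{\left(\frac{1}{\frac{1}{j - 12}} \right)} = 47 \left(- \frac{4}{5 \frac{1}{4 - 12}}\right) = 47 \left(- \frac{4}{5 \frac{1}{-8}}\right) = 47 \left(- \frac{4}{5 \left(- \frac{1}{8}\right)}\right) = 47 \left(\left(- \frac{4}{5}\right) \left(-8\right)\right) = 47 \cdot \frac{32}{5} = \frac{1504}{5}$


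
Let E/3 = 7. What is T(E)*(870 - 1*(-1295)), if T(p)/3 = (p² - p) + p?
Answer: 2864295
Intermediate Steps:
E = 21 (E = 3*7 = 21)
T(p) = 3*p² (T(p) = 3*((p² - p) + p) = 3*p²)
T(E)*(870 - 1*(-1295)) = (3*21²)*(870 - 1*(-1295)) = (3*441)*(870 + 1295) = 1323*2165 = 2864295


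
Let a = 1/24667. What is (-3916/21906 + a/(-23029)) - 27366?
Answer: -170270205757769261/6221921124879 ≈ -27366.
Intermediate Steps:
a = 1/24667 ≈ 4.0540e-5
(-3916/21906 + a/(-23029)) - 27366 = (-3916/21906 + (1/24667)/(-23029)) - 27366 = (-3916*1/21906 + (1/24667)*(-1/23029)) - 27366 = (-1958/10953 - 1/568056343) - 27366 = -1112254330547/6221921124879 - 27366 = -170270205757769261/6221921124879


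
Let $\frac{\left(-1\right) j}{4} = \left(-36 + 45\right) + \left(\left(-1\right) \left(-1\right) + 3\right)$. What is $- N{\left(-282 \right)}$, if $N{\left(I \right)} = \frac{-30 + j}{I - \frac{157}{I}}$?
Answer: $- \frac{23124}{79367} \approx -0.29136$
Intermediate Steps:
$j = -52$ ($j = - 4 \left(\left(-36 + 45\right) + \left(\left(-1\right) \left(-1\right) + 3\right)\right) = - 4 \left(9 + \left(1 + 3\right)\right) = - 4 \left(9 + 4\right) = \left(-4\right) 13 = -52$)
$N{\left(I \right)} = - \frac{82}{I - \frac{157}{I}}$ ($N{\left(I \right)} = \frac{-30 - 52}{I - \frac{157}{I}} = - \frac{82}{I - \frac{157}{I}}$)
$- N{\left(-282 \right)} = - \frac{\left(-82\right) \left(-282\right)}{-157 + \left(-282\right)^{2}} = - \frac{\left(-82\right) \left(-282\right)}{-157 + 79524} = - \frac{\left(-82\right) \left(-282\right)}{79367} = \left(-1\right) \frac{23124}{79367} = - \frac{23124}{79367}$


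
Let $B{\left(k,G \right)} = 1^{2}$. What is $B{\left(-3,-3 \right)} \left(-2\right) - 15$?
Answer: $-17$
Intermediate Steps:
$B{\left(k,G \right)} = 1$
$B{\left(-3,-3 \right)} \left(-2\right) - 15 = 1 \left(-2\right) - 15 = -2 - 15 = -17$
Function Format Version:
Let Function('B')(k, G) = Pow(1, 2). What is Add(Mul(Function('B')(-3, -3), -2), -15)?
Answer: -17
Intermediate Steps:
Function('B')(k, G) = 1
Add(Mul(Function('B')(-3, -3), -2), -15) = Add(Mul(1, -2), -15) = Add(-2, -15) = -17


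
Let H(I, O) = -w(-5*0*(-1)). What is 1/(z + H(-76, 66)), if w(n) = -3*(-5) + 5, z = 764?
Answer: 1/744 ≈ 0.0013441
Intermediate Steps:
w(n) = 20 (w(n) = 15 + 5 = 20)
H(I, O) = -20 (H(I, O) = -1*20 = -20)
1/(z + H(-76, 66)) = 1/(764 - 20) = 1/744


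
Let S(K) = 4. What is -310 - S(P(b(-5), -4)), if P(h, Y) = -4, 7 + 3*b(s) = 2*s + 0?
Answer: -314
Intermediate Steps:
b(s) = -7/3 + 2*s/3 (b(s) = -7/3 + (2*s + 0)/3 = -7/3 + (2*s)/3 = -7/3 + 2*s/3)
-310 - S(P(b(-5), -4)) = -310 - 1*4 = -310 - 4 = -314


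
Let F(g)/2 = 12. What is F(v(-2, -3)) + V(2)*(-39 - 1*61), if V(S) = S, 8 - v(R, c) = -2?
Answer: -176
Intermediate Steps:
v(R, c) = 10 (v(R, c) = 8 - 1*(-2) = 8 + 2 = 10)
F(g) = 24 (F(g) = 2*12 = 24)
F(v(-2, -3)) + V(2)*(-39 - 1*61) = 24 + 2*(-39 - 1*61) = 24 + 2*(-39 - 61) = 24 + 2*(-100) = 24 - 200 = -176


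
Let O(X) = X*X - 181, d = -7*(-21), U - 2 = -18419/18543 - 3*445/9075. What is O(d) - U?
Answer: 240380696212/11218515 ≈ 21427.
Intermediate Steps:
U = 9643208/11218515 (U = 2 + (-18419/18543 - 3*445/9075) = 2 + (-18419*1/18543 - 1335*1/9075) = 2 + (-18419/18543 - 89/605) = 2 - 12793822/11218515 = 9643208/11218515 ≈ 0.85958)
d = 147
O(X) = -181 + X² (O(X) = X² - 181 = -181 + X²)
O(d) - U = (-181 + 147²) - 1*9643208/11218515 = (-181 + 21609) - 9643208/11218515 = 21428 - 9643208/11218515 = 240380696212/11218515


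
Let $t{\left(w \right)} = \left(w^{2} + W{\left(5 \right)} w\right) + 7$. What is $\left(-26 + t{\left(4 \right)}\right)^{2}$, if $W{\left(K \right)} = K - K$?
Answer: $9$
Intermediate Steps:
$W{\left(K \right)} = 0$
$t{\left(w \right)} = 7 + w^{2}$ ($t{\left(w \right)} = \left(w^{2} + 0 w\right) + 7 = \left(w^{2} + 0\right) + 7 = w^{2} + 7 = 7 + w^{2}$)
$\left(-26 + t{\left(4 \right)}\right)^{2} = \left(-26 + \left(7 + 4^{2}\right)\right)^{2} = \left(-26 + \left(7 + 16\right)\right)^{2} = \left(-26 + 23\right)^{2} = \left(-3\right)^{2} = 9$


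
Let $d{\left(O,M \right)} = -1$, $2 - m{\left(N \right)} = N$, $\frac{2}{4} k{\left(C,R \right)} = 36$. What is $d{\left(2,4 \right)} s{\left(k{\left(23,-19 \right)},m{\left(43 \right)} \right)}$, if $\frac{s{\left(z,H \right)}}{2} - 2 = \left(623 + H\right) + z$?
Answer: $-1312$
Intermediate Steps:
$k{\left(C,R \right)} = 72$ ($k{\left(C,R \right)} = 2 \cdot 36 = 72$)
$m{\left(N \right)} = 2 - N$
$s{\left(z,H \right)} = 1250 + 2 H + 2 z$ ($s{\left(z,H \right)} = 4 + 2 \left(\left(623 + H\right) + z\right) = 4 + 2 \left(623 + H + z\right) = 4 + \left(1246 + 2 H + 2 z\right) = 1250 + 2 H + 2 z$)
$d{\left(2,4 \right)} s{\left(k{\left(23,-19 \right)},m{\left(43 \right)} \right)} = - (1250 + 2 \left(2 - 43\right) + 2 \cdot 72) = - (1250 + 2 \left(2 - 43\right) + 144) = - (1250 + 2 \left(-41\right) + 144) = - (1250 - 82 + 144) = \left(-1\right) 1312 = -1312$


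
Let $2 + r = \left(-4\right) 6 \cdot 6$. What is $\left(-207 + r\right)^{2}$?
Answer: $124609$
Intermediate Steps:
$r = -146$ ($r = -2 + \left(-4\right) 6 \cdot 6 = -2 - 144 = -146$)
$\left(-207 + r\right)^{2} = \left(-207 - 146\right)^{2} = \left(-353\right)^{2} = 124609$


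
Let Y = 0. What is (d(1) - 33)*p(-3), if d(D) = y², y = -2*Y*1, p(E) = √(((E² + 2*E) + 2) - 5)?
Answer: 0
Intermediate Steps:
p(E) = √(-3 + E² + 2*E) (p(E) = √((2 + E² + 2*E) - 5) = √(-3 + E² + 2*E))
y = 0 (y = -2*0*1 = 0*1 = 0)
d(D) = 0 (d(D) = 0² = 0)
(d(1) - 33)*p(-3) = (0 - 33)*√(-3 + (-3)² + 2*(-3)) = -33*√(-3 + 9 - 6) = -33*√0 = -33*0 = 0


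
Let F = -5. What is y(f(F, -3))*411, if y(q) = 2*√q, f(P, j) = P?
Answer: 822*I*√5 ≈ 1838.0*I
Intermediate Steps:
y(f(F, -3))*411 = (2*√(-5))*411 = (2*(I*√5))*411 = (2*I*√5)*411 = 822*I*√5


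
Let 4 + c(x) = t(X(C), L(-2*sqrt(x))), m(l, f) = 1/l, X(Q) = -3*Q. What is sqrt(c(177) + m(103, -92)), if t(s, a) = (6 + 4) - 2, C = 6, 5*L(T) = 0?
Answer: sqrt(42539)/103 ≈ 2.0024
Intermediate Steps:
L(T) = 0 (L(T) = (1/5)*0 = 0)
t(s, a) = 8 (t(s, a) = 10 - 2 = 8)
c(x) = 4 (c(x) = -4 + 8 = 4)
sqrt(c(177) + m(103, -92)) = sqrt(4 + 1/103) = sqrt(413/103) = sqrt(42539)/103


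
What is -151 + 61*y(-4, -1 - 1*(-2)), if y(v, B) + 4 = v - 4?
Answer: -883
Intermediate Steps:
y(v, B) = -8 + v (y(v, B) = -4 + (v - 4) = -4 + (-4 + v) = -8 + v)
-151 + 61*y(-4, -1 - 1*(-2)) = -151 + 61*(-8 - 4) = -151 + 61*(-12) = -151 - 732 = -883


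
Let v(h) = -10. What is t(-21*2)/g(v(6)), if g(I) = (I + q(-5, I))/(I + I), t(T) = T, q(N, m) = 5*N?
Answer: -24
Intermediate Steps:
g(I) = (-25 + I)/(2*I) (g(I) = (I + 5*(-5))/(I + I) = (I - 25)/((2*I)) = (-25 + I)*(1/(2*I)) = (-25 + I)/(2*I))
t(-21*2)/g(v(6)) = (-21*2)/(((1/2)*(-25 - 10)/(-10))) = -42/((1/2)*(-1/10)*(-35)) = -42/7/4 = -42*4/7 = -24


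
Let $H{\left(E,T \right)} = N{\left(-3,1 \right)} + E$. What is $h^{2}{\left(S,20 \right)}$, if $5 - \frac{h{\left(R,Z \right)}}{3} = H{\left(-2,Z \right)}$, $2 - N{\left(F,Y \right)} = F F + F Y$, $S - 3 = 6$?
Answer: $1089$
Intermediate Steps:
$S = 9$ ($S = 3 + 6 = 9$)
$N{\left(F,Y \right)} = 2 - F^{2} - F Y$ ($N{\left(F,Y \right)} = 2 - \left(F F + F Y\right) = 2 - \left(F^{2} + F Y\right) = 2 - F^{2} - F Y$)
$H{\left(E,T \right)} = -4 + E$ ($H{\left(E,T \right)} = \left(2 - \left(-3\right)^{2} - \left(-3\right) 1\right) + E = \left(2 - 9 + 3\right) + E = -4 + E$)
$h{\left(R,Z \right)} = 33$ ($h{\left(R,Z \right)} = 15 - 3 \left(-4 - 2\right) = 15 - -18 = 15 + 18 = 33$)
$h^{2}{\left(S,20 \right)} = 33^{2} = 1089$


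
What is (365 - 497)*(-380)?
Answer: 50160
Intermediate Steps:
(365 - 497)*(-380) = -132*(-380) = 50160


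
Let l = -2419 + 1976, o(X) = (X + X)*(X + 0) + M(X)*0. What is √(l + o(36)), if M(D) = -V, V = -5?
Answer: √2149 ≈ 46.357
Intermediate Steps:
M(D) = 5 (M(D) = -1*(-5) = 5)
o(X) = 2*X² (o(X) = (X + X)*(X + 0) + 5*0 = (2*X)*X + 0 = 2*X² + 0 = 2*X²)
l = -443
√(l + o(36)) = √(-443 + 2*36²) = √(-443 + 2*1296) = √(-443 + 2592) = √2149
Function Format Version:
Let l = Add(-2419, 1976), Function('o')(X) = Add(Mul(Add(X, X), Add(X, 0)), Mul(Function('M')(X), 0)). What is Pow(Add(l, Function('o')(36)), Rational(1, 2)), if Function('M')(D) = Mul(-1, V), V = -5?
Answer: Pow(2149, Rational(1, 2)) ≈ 46.357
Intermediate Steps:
Function('M')(D) = 5 (Function('M')(D) = Mul(-1, -5) = 5)
Function('o')(X) = Mul(2, Pow(X, 2)) (Function('o')(X) = Add(Mul(Add(X, X), Add(X, 0)), Mul(5, 0)) = Add(Mul(Mul(2, X), X), 0) = Add(Mul(2, Pow(X, 2)), 0) = Mul(2, Pow(X, 2)))
l = -443
Pow(Add(l, Function('o')(36)), Rational(1, 2)) = Pow(Add(-443, Mul(2, Pow(36, 2))), Rational(1, 2)) = Pow(Add(-443, Mul(2, 1296)), Rational(1, 2)) = Pow(Add(-443, 2592), Rational(1, 2)) = Pow(2149, Rational(1, 2))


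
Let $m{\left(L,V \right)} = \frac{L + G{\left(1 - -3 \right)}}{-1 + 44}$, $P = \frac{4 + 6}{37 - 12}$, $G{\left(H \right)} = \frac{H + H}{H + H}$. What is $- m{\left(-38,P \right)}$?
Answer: $\frac{37}{43} \approx 0.86047$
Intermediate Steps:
$G{\left(H \right)} = 1$ ($G{\left(H \right)} = \frac{2 H}{2 H} = 2 H \frac{1}{2 H} = 1$)
$P = \frac{2}{5}$ ($P = \frac{10}{25} = 10 \cdot \frac{1}{25} = \frac{2}{5} \approx 0.4$)
$m{\left(L,V \right)} = \frac{1}{43} + \frac{L}{43}$ ($m{\left(L,V \right)} = \frac{L + 1}{-1 + 44} = \frac{1 + L}{43} = \left(1 + L\right) \frac{1}{43} = \frac{1}{43} + \frac{L}{43}$)
$- m{\left(-38,P \right)} = - (\frac{1}{43} + \frac{1}{43} \left(-38\right)) = - (\frac{1}{43} - \frac{38}{43}) = \left(-1\right) \left(- \frac{37}{43}\right) = \frac{37}{43}$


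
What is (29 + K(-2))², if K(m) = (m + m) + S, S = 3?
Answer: 784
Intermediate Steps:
K(m) = 3 + 2*m (K(m) = (m + m) + 3 = 2*m + 3 = 3 + 2*m)
(29 + K(-2))² = (29 + (3 + 2*(-2)))² = (29 + (3 - 4))² = (29 - 1)² = 28² = 784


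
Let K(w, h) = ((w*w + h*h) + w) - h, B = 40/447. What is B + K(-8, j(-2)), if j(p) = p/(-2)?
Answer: 25072/447 ≈ 56.089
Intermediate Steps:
B = 40/447 (B = 40*(1/447) = 40/447 ≈ 0.089485)
j(p) = -p/2 (j(p) = p*(-½) = -p/2)
K(w, h) = w + h² + w² - h (K(w, h) = ((w² + h²) + w) - h = ((h² + w²) + w) - h = (w + h² + w²) - h = w + h² + w² - h)
B + K(-8, j(-2)) = 40/447 + (-8 + (-½*(-2))² + (-8)² - (-1)*(-2)/2) = 40/447 + (-8 + 1² + 64 - 1*1) = 40/447 + (-8 + 1 + 64 - 1) = 40/447 + 56 = 25072/447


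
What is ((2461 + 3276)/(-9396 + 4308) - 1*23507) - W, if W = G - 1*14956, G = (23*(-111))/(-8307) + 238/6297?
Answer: -84304923356233/9857374176 ≈ -8552.5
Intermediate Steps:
G = 668641/1937377 (G = -2553*(-1/8307) + 238*(1/6297) = 851/2769 + 238/6297 = 668641/1937377 ≈ 0.34513)
W = -28974741771/1937377 (W = 668641/1937377 - 1*14956 = 668641/1937377 - 14956 = -28974741771/1937377 ≈ -14956.)
((2461 + 3276)/(-9396 + 4308) - 1*23507) - W = ((2461 + 3276)/(-9396 + 4308) - 1*23507) - 1*(-28974741771/1937377) = (5737/(-5088) - 23507) + 28974741771/1937377 = (5737*(-1/5088) - 23507) + 28974741771/1937377 = (-5737/5088 - 23507) + 28974741771/1937377 = -119609353/5088 + 28974741771/1937377 = -84304923356233/9857374176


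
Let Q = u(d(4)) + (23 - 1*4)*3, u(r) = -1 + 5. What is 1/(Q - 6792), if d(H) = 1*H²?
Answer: -1/6731 ≈ -0.00014857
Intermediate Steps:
d(H) = H²
u(r) = 4
Q = 61 (Q = 4 + (23 - 1*4)*3 = 4 + (23 - 4)*3 = 4 + 19*3 = 4 + 57 = 61)
1/(Q - 6792) = 1/(61 - 6792) = 1/(-6731) = -1/6731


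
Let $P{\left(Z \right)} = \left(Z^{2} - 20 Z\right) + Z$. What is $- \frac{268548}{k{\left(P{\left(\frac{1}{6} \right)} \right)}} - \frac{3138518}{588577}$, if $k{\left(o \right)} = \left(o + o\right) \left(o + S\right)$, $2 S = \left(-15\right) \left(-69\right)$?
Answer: $\frac{95856541202930}{1231550874917} \approx 77.834$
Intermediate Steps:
$P{\left(Z \right)} = Z^{2} - 19 Z$
$S = \frac{1035}{2}$ ($S = \frac{\left(-15\right) \left(-69\right)}{2} = \frac{1}{2} \cdot 1035 = \frac{1035}{2} \approx 517.5$)
$k{\left(o \right)} = 2 o \left(\frac{1035}{2} + o\right)$ ($k{\left(o \right)} = \left(o + o\right) \left(o + \frac{1035}{2}\right) = 2 o \left(\frac{1035}{2} + o\right)$)
$- \frac{268548}{k{\left(P{\left(\frac{1}{6} \right)} \right)}} - \frac{3138518}{588577} = - \frac{268548}{\frac{-19 + \frac{1}{6}}{6} \left(1035 + 2 \frac{-19 + \frac{1}{6}}{6}\right)} - \frac{3138518}{588577} = - \frac{268548}{\frac{1}{6} \left(- \frac{113}{6}\right) \left(1035 + 2 \cdot \frac{1}{6} \left(- \frac{113}{6}\right)\right)} - \frac{3138518}{588577} = - \frac{268548}{\left(- \frac{113}{36}\right) \left(1035 + 2 \left(- \frac{113}{36}\right)\right)} - \frac{3138518}{588577} = - \frac{268548}{\left(- \frac{113}{36}\right) \left(1035 - \frac{113}{18}\right)} - \frac{3138518}{588577} = - \frac{268548}{\left(- \frac{113}{36}\right) \frac{18517}{18}} - \frac{3138518}{588577} = - \frac{268548}{- \frac{2092421}{648}} - \frac{3138518}{588577} = \left(-268548\right) \left(- \frac{648}{2092421}\right) - \frac{3138518}{588577} = \frac{174019104}{2092421} - \frac{3138518}{588577} = \frac{95856541202930}{1231550874917}$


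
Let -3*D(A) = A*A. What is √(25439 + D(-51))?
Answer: 2*√6143 ≈ 156.75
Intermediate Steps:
D(A) = -A²/3 (D(A) = -A*A/3 = -A²/3)
√(25439 + D(-51)) = √(25439 - ⅓*(-51)²) = √(25439 - ⅓*2601) = √(25439 - 867) = √24572 = 2*√6143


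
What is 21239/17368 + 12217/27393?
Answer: 793984783/475761624 ≈ 1.6689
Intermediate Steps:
21239/17368 + 12217/27393 = 793984783/475761624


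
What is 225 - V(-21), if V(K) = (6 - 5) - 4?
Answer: 228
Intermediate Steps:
V(K) = -3 (V(K) = 1 - 4 = -3)
225 - V(-21) = 225 - 1*(-3) = 225 + 3 = 228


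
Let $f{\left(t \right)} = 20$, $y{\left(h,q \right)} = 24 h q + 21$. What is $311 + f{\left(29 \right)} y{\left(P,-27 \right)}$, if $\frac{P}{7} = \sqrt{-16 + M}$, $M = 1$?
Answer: $731 - 90720 i \sqrt{15} \approx 731.0 - 3.5136 \cdot 10^{5} i$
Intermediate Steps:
$P = 7 i \sqrt{15}$ ($P = 7 \sqrt{-16 + 1} = 7 \sqrt{-15} = 7 i \sqrt{15} \approx 27.111 i$)
$y{\left(h,q \right)} = 21 + 24 h q$ ($y{\left(h,q \right)} = 24 h q + 21 = 21 + 24 h q$)
$311 + f{\left(29 \right)} y{\left(P,-27 \right)} = 311 + 20 \left(21 + 24 \cdot 7 i \sqrt{15} \left(-27\right)\right) = 311 + 20 \left(21 - 4536 i \sqrt{15}\right) = 311 + \left(420 - 90720 i \sqrt{15}\right) = 731 - 90720 i \sqrt{15}$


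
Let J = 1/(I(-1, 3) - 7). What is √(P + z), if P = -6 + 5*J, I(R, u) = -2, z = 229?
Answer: √2002/3 ≈ 14.915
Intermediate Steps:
J = -⅑ (J = 1/(-2 - 7) = 1/(-9) = -⅑ ≈ -0.11111)
P = -59/9 (P = -6 + 5*(-⅑) = -6 - 5/9 = -59/9 ≈ -6.5556)
√(P + z) = √(-59/9 + 229) = √(2002/9) = √2002/3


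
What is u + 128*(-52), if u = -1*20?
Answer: -6676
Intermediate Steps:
u = -20
u + 128*(-52) = -20 + 128*(-52) = -20 - 6656 = -6676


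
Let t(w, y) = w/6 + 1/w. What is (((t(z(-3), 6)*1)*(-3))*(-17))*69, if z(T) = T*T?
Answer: 11339/2 ≈ 5669.5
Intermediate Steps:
z(T) = T**2
t(w, y) = 1/w + w/6 (t(w, y) = w*(1/6) + 1/w = w/6 + 1/w = 1/w + w/6)
(((t(z(-3), 6)*1)*(-3))*(-17))*69 = ((((1/((-3)**2) + (1/6)*(-3)**2)*1)*(-3))*(-17))*69 = ((((1/9 + (1/6)*9)*1)*(-3))*(-17))*69 = ((((1/9 + 3/2)*1)*(-3))*(-17))*69 = ((((29/18)*1)*(-3))*(-17))*69 = (((29/18)*(-3))*(-17))*69 = -29/6*(-17)*69 = (493/6)*69 = 11339/2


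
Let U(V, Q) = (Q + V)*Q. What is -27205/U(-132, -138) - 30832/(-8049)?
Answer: 61988485/19993716 ≈ 3.1004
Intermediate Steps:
U(V, Q) = Q*(Q + V)
-27205/U(-132, -138) - 30832/(-8049) = -27205*(-1/(138*(-138 - 132))) - 30832/(-8049) = -27205/((-138*(-270))) - 30832*(-1/8049) = -27205/37260 + 30832/8049 = -27205*1/37260 + 30832/8049 = -5441/7452 + 30832/8049 = 61988485/19993716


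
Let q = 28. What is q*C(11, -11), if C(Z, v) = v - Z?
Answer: -616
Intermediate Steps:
q*C(11, -11) = 28*(-11 - 1*11) = 28*(-11 - 11) = 28*(-22) = -616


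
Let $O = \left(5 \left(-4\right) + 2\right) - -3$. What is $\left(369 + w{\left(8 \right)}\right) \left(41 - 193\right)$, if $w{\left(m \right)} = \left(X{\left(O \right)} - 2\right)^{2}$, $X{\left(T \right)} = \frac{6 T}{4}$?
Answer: $-147326$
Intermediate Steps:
$O = -15$ ($O = \left(-20 + 2\right) + 3 = -18 + 3 = -15$)
$X{\left(T \right)} = \frac{3 T}{2}$ ($X{\left(T \right)} = 6 T \frac{1}{4} = \frac{3 T}{2}$)
$w{\left(m \right)} = \frac{2401}{4}$ ($w{\left(m \right)} = \left(\frac{3}{2} \left(-15\right) - 2\right)^{2} = \left(- \frac{45}{2} - 2\right)^{2} = \left(- \frac{49}{2}\right)^{2} = \frac{2401}{4}$)
$\left(369 + w{\left(8 \right)}\right) \left(41 - 193\right) = \left(369 + \frac{2401}{4}\right) \left(41 - 193\right) = \frac{3877}{4} \left(-152\right) = -147326$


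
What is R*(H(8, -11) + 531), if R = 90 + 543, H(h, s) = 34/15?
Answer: 1687789/5 ≈ 3.3756e+5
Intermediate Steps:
H(h, s) = 34/15 (H(h, s) = 34*(1/15) = 34/15)
R = 633
R*(H(8, -11) + 531) = 633*(34/15 + 531) = 633*(7999/15) = 1687789/5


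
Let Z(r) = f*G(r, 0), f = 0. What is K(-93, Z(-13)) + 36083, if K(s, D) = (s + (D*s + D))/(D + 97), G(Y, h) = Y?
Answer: 3499958/97 ≈ 36082.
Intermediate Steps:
Z(r) = 0 (Z(r) = 0*r = 0)
K(s, D) = (D + s + D*s)/(97 + D) (K(s, D) = (s + (D + D*s))/(97 + D) = (D + s + D*s)/(97 + D))
K(-93, Z(-13)) + 36083 = (0 - 93 + 0*(-93))/(97 + 0) + 36083 = (0 - 93 + 0)/97 + 36083 = (1/97)*(-93) + 36083 = -93/97 + 36083 = 3499958/97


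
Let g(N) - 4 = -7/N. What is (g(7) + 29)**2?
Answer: 1024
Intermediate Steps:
g(N) = 4 - 7/N
(g(7) + 29)**2 = ((4 - 7/7) + 29)**2 = ((4 - 7*1/7) + 29)**2 = ((4 - 1) + 29)**2 = (3 + 29)**2 = 32**2 = 1024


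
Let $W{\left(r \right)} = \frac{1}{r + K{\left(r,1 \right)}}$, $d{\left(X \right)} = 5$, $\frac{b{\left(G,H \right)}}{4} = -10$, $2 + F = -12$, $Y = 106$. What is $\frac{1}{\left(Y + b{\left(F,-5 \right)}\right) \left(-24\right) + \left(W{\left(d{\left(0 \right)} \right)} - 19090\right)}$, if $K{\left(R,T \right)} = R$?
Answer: $- \frac{10}{206739} \approx -4.837 \cdot 10^{-5}$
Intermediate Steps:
$F = -14$ ($F = -2 - 12 = -14$)
$b{\left(G,H \right)} = -40$ ($b{\left(G,H \right)} = 4 \left(-10\right) = -40$)
$W{\left(r \right)} = \frac{1}{2 r}$ ($W{\left(r \right)} = \frac{1}{r + r} = \frac{1}{2 r}$)
$\frac{1}{\left(Y + b{\left(F,-5 \right)}\right) \left(-24\right) + \left(W{\left(d{\left(0 \right)} \right)} - 19090\right)} = \frac{1}{\left(106 - 40\right) \left(-24\right) + \left(\frac{1}{2 \cdot 5} - 19090\right)} = \frac{1}{66 \left(-24\right) + \left(\frac{1}{2} \cdot \frac{1}{5} - 19090\right)} = \frac{1}{-1584 + \left(\frac{1}{10} - 19090\right)} = \frac{1}{-1584 - \frac{190899}{10}} = \frac{1}{- \frac{206739}{10}} = - \frac{10}{206739}$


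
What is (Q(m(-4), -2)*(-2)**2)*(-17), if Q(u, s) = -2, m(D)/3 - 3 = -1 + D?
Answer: 136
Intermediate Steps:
m(D) = 6 + 3*D (m(D) = 9 + 3*(-1 + D) = 9 + (-3 + 3*D) = 6 + 3*D)
(Q(m(-4), -2)*(-2)**2)*(-17) = -2*(-2)**2*(-17) = -2*4*(-17) = -8*(-17) = 136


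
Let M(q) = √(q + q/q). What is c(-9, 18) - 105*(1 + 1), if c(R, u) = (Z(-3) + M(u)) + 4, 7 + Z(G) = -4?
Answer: -217 + √19 ≈ -212.64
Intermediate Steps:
Z(G) = -11 (Z(G) = -7 - 4 = -11)
M(q) = √(1 + q) (M(q) = √(q + 1) = √(1 + q))
c(R, u) = -7 + √(1 + u) (c(R, u) = (-11 + √(1 + u)) + 4 = -7 + √(1 + u))
c(-9, 18) - 105*(1 + 1) = (-7 + √(1 + 18)) - 105*(1 + 1) = (-7 + √19) - 105*2 = (-7 + √19) - 210 = -217 + √19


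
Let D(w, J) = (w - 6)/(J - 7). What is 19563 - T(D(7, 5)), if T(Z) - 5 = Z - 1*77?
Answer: 39271/2 ≈ 19636.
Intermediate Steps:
D(w, J) = (-6 + w)/(-7 + J)
T(Z) = -72 + Z (T(Z) = 5 + (Z - 1*77) = 5 + (Z - 77) = 5 + (-77 + Z) = -72 + Z)
19563 - T(D(7, 5)) = 19563 - (-72 + (-6 + 7)/(-7 + 5)) = 19563 - (-72 + 1/(-2)) = 19563 - (-72 - ½*1) = 19563 - (-72 - ½) = 19563 - 1*(-145/2) = 19563 + 145/2 = 39271/2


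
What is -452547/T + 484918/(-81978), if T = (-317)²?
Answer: -42913911434/4118943621 ≈ -10.419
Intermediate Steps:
T = 100489
-452547/T + 484918/(-81978) = -452547/100489 + 484918/(-81978) = -452547*1/100489 + 484918*(-1/81978) = -452547/100489 - 242459/40989 = -42913911434/4118943621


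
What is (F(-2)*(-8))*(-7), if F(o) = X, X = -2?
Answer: -112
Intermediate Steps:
F(o) = -2
(F(-2)*(-8))*(-7) = -2*(-8)*(-7) = 16*(-7) = -112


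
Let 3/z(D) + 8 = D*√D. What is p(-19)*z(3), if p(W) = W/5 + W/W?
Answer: 336/185 + 126*√3/185 ≈ 2.9959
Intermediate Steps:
z(D) = 3/(-8 + D^(3/2)) (z(D) = 3/(-8 + D*√D) = 3/(-8 + D^(3/2)))
p(W) = 1 + W/5 (p(W) = W*(⅕) + 1 = W/5 + 1 = 1 + W/5)
p(-19)*z(3) = (1 + (⅕)*(-19))*(3/(-8 + 3^(3/2))) = (1 - 19/5)*(3/(-8 + 3*√3)) = -42/(5*(-8 + 3*√3))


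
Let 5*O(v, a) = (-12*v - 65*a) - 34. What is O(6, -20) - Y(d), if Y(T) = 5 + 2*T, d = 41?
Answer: 759/5 ≈ 151.80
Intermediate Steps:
O(v, a) = -34/5 - 13*a - 12*v/5 (O(v, a) = ((-12*v - 65*a) - 34)/5 = ((-65*a - 12*v) - 34)/5 = (-34 - 65*a - 12*v)/5 = -34/5 - 13*a - 12*v/5)
O(6, -20) - Y(d) = (-34/5 - 13*(-20) - 12/5*6) - (5 + 2*41) = (-34/5 + 260 - 72/5) - (5 + 82) = 1194/5 - 1*87 = 1194/5 - 87 = 759/5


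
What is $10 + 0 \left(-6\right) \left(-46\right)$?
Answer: $10$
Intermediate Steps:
$10 + 0 \left(-6\right) \left(-46\right) = 10 + 0 \left(-46\right) = 10 + 0 = 10$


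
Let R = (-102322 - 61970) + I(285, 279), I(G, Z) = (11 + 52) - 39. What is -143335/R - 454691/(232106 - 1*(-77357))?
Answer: -30334302083/50834868084 ≈ -0.59672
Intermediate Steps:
I(G, Z) = 24 (I(G, Z) = 63 - 39 = 24)
R = -164268 (R = (-102322 - 61970) + 24 = -164292 + 24 = -164268)
-143335/R - 454691/(232106 - 1*(-77357)) = -143335/(-164268) - 454691/(232106 - 1*(-77357)) = -143335*(-1/164268) - 454691/(232106 + 77357) = 143335/164268 - 454691/309463 = -30334302083/50834868084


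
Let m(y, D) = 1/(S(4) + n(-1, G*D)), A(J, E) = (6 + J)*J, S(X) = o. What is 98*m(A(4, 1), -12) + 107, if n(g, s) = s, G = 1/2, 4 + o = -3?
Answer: 1293/13 ≈ 99.462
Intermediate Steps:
o = -7 (o = -4 - 3 = -7)
S(X) = -7
A(J, E) = J*(6 + J)
G = 1/2 (G = 1*(1/2) = 1/2 ≈ 0.50000)
m(y, D) = 1/(-7 + D/2)
98*m(A(4, 1), -12) + 107 = 98*(2/(-14 - 12)) + 107 = 98*(2/(-26)) + 107 = 98*(2*(-1/26)) + 107 = 98*(-1/13) + 107 = -98/13 + 107 = 1293/13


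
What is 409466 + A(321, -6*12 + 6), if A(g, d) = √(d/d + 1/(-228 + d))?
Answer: 409466 + √1758/42 ≈ 4.0947e+5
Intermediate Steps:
A(g, d) = √(1 + 1/(-228 + d))
409466 + A(321, -6*12 + 6) = 409466 + √((-227 + (-6*12 + 6))/(-228 + (-6*12 + 6))) = 409466 + √((-227 + (-72 + 6))/(-228 + (-72 + 6))) = 409466 + √((-227 - 66)/(-228 - 66)) = 409466 + √(-293/(-294)) = 409466 + √(-1/294*(-293)) = 409466 + √(293/294) = 409466 + √1758/42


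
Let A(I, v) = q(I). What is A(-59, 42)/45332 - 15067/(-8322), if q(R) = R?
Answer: 17961217/9927708 ≈ 1.8092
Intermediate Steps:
A(I, v) = I
A(-59, 42)/45332 - 15067/(-8322) = -59/45332 - 15067/(-8322) = -59*1/45332 - 15067*(-1/8322) = -59/45332 + 793/438 = 17961217/9927708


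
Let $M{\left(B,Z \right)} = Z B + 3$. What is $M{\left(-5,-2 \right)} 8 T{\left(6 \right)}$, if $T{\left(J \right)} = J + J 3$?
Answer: $2496$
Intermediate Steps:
$M{\left(B,Z \right)} = 3 + B Z$ ($M{\left(B,Z \right)} = B Z + 3 = 3 + B Z$)
$T{\left(J \right)} = 4 J$ ($T{\left(J \right)} = J + 3 J = 4 J$)
$M{\left(-5,-2 \right)} 8 T{\left(6 \right)} = \left(3 - -10\right) 8 \cdot 4 \cdot 6 = \left(3 + 10\right) 8 \cdot 24 = 13 \cdot 8 \cdot 24 = 104 \cdot 24 = 2496$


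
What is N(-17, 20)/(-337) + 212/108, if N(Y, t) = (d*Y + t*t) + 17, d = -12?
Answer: 1094/9099 ≈ 0.12023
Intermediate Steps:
N(Y, t) = 17 + t² - 12*Y (N(Y, t) = (-12*Y + t*t) + 17 = (-12*Y + t²) + 17 = (t² - 12*Y) + 17 = 17 + t² - 12*Y)
N(-17, 20)/(-337) + 212/108 = (17 + 20² - 12*(-17))/(-337) + 212/108 = (17 + 400 + 204)*(-1/337) + 212*(1/108) = 621*(-1/337) + 53/27 = -621/337 + 53/27 = 1094/9099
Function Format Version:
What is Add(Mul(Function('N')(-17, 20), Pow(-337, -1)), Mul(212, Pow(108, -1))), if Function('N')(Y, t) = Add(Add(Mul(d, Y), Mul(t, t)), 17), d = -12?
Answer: Rational(1094, 9099) ≈ 0.12023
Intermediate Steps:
Function('N')(Y, t) = Add(17, Pow(t, 2), Mul(-12, Y)) (Function('N')(Y, t) = Add(Add(Mul(-12, Y), Mul(t, t)), 17) = Add(Add(Mul(-12, Y), Pow(t, 2)), 17) = Add(Add(Pow(t, 2), Mul(-12, Y)), 17) = Add(17, Pow(t, 2), Mul(-12, Y)))
Add(Mul(Function('N')(-17, 20), Pow(-337, -1)), Mul(212, Pow(108, -1))) = Add(Mul(Add(17, Pow(20, 2), Mul(-12, -17)), Pow(-337, -1)), Mul(212, Pow(108, -1))) = Add(Mul(Add(17, 400, 204), Rational(-1, 337)), Mul(212, Rational(1, 108))) = Add(Mul(621, Rational(-1, 337)), Rational(53, 27)) = Add(Rational(-621, 337), Rational(53, 27)) = Rational(1094, 9099)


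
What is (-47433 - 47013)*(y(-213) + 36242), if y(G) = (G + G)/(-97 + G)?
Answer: -530571466458/155 ≈ -3.4230e+9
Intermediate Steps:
y(G) = 2*G/(-97 + G) (y(G) = (2*G)/(-97 + G) = 2*G/(-97 + G))
(-47433 - 47013)*(y(-213) + 36242) = (-47433 - 47013)*(2*(-213)/(-97 - 213) + 36242) = -94446*(2*(-213)/(-310) + 36242) = -94446*(2*(-213)*(-1/310) + 36242) = -94446*(213/155 + 36242) = -94446*5617723/155 = -530571466458/155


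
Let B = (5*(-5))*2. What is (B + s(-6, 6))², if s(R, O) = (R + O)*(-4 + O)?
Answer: 2500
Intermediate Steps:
s(R, O) = (-4 + O)*(O + R) (s(R, O) = (O + R)*(-4 + O) = (-4 + O)*(O + R))
B = -50 (B = -25*2 = -50)
(B + s(-6, 6))² = (-50 + (6² - 4*6 - 4*(-6) + 6*(-6)))² = (-50 + (36 - 24 + 24 - 36))² = (-50 + 0)² = (-50)² = 2500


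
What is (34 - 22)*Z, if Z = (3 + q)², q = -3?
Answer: 0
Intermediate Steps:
Z = 0 (Z = (3 - 3)² = 0² = 0)
(34 - 22)*Z = (34 - 22)*0 = 12*0 = 0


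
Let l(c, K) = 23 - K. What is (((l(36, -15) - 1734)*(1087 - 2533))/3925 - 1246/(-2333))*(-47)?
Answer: -269139722666/9157025 ≈ -29392.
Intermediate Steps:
(((l(36, -15) - 1734)*(1087 - 2533))/3925 - 1246/(-2333))*(-47) = ((((23 - 1*(-15)) - 1734)*(1087 - 2533))/3925 - 1246/(-2333))*(-47) = ((((23 + 15) - 1734)*(-1446))*(1/3925) - 1246*(-1/2333))*(-47) = (((38 - 1734)*(-1446))*(1/3925) + 1246/2333)*(-47) = (-1696*(-1446)*(1/3925) + 1246/2333)*(-47) = (2452416*(1/3925) + 1246/2333)*(-47) = (2452416/3925 + 1246/2333)*(-47) = (5726377078/9157025)*(-47) = -269139722666/9157025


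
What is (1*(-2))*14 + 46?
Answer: 18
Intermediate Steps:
(1*(-2))*14 + 46 = -2*14 + 46 = -28 + 46 = 18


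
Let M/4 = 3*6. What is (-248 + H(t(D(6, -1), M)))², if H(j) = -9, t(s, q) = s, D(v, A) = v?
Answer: 66049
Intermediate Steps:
M = 72 (M = 4*(3*6) = 4*18 = 72)
(-248 + H(t(D(6, -1), M)))² = (-248 - 9)² = (-257)² = 66049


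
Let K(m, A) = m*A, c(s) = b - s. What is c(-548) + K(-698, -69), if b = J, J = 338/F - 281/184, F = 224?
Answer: 125476913/2576 ≈ 48710.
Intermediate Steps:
J = -47/2576 (J = 338/224 - 281/184 = 338*(1/224) - 281*1/184 = 169/112 - 281/184 = -47/2576 ≈ -0.018245)
b = -47/2576 ≈ -0.018245
c(s) = -47/2576 - s
K(m, A) = A*m
c(-548) + K(-698, -69) = (-47/2576 - 1*(-548)) - 69*(-698) = (-47/2576 + 548) + 48162 = 1411601/2576 + 48162 = 125476913/2576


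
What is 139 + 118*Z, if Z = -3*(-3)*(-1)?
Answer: -923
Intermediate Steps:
Z = -9 (Z = 9*(-1) = -9)
139 + 118*Z = 139 + 118*(-9) = 139 - 1062 = -923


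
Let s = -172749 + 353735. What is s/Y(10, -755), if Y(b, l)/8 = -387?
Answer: -90493/1548 ≈ -58.458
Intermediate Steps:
Y(b, l) = -3096 (Y(b, l) = 8*(-387) = -3096)
s = 180986
s/Y(10, -755) = 180986/(-3096) = 180986*(-1/3096) = -90493/1548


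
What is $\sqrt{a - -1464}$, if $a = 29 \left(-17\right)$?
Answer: $\sqrt{971} \approx 31.161$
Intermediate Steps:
$a = -493$
$\sqrt{a - -1464} = \sqrt{-493 - -1464} = \sqrt{-493 + 1464} = \sqrt{971}$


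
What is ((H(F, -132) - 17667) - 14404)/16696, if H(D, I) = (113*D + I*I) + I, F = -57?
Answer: -5305/4174 ≈ -1.2710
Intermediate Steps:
H(D, I) = I + I² + 113*D (H(D, I) = (113*D + I²) + I = (I² + 113*D) + I = I + I² + 113*D)
((H(F, -132) - 17667) - 14404)/16696 = (((-132 + (-132)² + 113*(-57)) - 17667) - 14404)/16696 = (((-132 + 17424 - 6441) - 17667) - 14404)*(1/16696) = ((10851 - 17667) - 14404)*(1/16696) = (-6816 - 14404)*(1/16696) = -21220*1/16696 = -5305/4174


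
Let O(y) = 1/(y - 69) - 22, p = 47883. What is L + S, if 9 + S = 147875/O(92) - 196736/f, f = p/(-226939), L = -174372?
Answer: 3633444540106/4836183 ≈ 7.5130e+5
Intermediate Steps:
f = -47883/226939 (f = 47883/(-226939) = 47883*(-1/226939) = -47883/226939 ≈ -0.21099)
O(y) = -22 + 1/(-69 + y) (O(y) = 1/(-69 + y) - 22 = -22 + 1/(-69 + y))
S = 4476739442182/4836183 (S = -9 + (147875/(((1519 - 22*92)/(-69 + 92))) - 196736/(-47883/226939)) = -9 + (147875/(((1519 - 2024)/23)) - 196736*(-226939/47883)) = -9 + (147875/(((1/23)*(-505))) + 44647071104/47883) = -9 + (147875/(-505/23) + 44647071104/47883) = -9 + (147875*(-23/505) + 44647071104/47883) = -9 + (-680225/101 + 44647071104/47883) = -9 + 4476782967829/4836183 = 4476739442182/4836183 ≈ 9.2568e+5)
L + S = -174372 + 4476739442182/4836183 = 3633444540106/4836183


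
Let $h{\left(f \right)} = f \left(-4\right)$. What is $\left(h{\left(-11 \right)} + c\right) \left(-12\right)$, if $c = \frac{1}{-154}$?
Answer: $- \frac{40650}{77} \approx -527.92$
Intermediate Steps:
$c = - \frac{1}{154} \approx -0.0064935$
$h{\left(f \right)} = - 4 f$
$\left(h{\left(-11 \right)} + c\right) \left(-12\right) = \left(\left(-4\right) \left(-11\right) - \frac{1}{154}\right) \left(-12\right) = \left(44 - \frac{1}{154}\right) \left(-12\right) = \frac{6775}{154} \left(-12\right) = - \frac{40650}{77}$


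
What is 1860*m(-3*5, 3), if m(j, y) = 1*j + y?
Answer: -22320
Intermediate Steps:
m(j, y) = j + y
1860*m(-3*5, 3) = 1860*(-3*5 + 3) = 1860*(-15 + 3) = 1860*(-12) = -22320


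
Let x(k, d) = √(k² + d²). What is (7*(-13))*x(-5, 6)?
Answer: -91*√61 ≈ -710.73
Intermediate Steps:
x(k, d) = √(d² + k²)
(7*(-13))*x(-5, 6) = (7*(-13))*√(6² + (-5)²) = -91*√(36 + 25) = -91*√61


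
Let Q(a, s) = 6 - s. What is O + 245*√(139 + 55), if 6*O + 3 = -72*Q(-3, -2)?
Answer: -193/2 + 245*√194 ≈ 3316.0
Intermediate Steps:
O = -193/2 (O = -½ + (-72*(6 - 1*(-2)))/6 = -½ + (-72*(6 + 2))/6 = -½ + (-72*8)/6 = -½ + (⅙)*(-576) = -½ - 96 = -193/2 ≈ -96.500)
O + 245*√(139 + 55) = -193/2 + 245*√(139 + 55) = -193/2 + 245*√194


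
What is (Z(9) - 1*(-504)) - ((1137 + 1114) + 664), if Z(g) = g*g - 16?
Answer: -2346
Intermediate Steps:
Z(g) = -16 + g² (Z(g) = g² - 16 = -16 + g²)
(Z(9) - 1*(-504)) - ((1137 + 1114) + 664) = ((-16 + 9²) - 1*(-504)) - ((1137 + 1114) + 664) = ((-16 + 81) + 504) - (2251 + 664) = (65 + 504) - 1*2915 = 569 - 2915 = -2346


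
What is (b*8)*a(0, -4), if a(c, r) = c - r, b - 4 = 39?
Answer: 1376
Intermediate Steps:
b = 43 (b = 4 + 39 = 43)
(b*8)*a(0, -4) = (43*8)*(0 - 1*(-4)) = 344*(0 + 4) = 344*4 = 1376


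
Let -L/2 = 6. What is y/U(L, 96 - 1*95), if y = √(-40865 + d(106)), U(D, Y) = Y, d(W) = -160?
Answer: 5*I*√1641 ≈ 202.55*I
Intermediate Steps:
L = -12 (L = -2*6 = -12)
y = 5*I*√1641 (y = √(-40865 - 160) = √(-41025) = 5*I*√1641 ≈ 202.55*I)
y/U(L, 96 - 1*95) = (5*I*√1641)/(96 - 1*95) = (5*I*√1641)/(96 - 95) = (5*I*√1641)/1 = (5*I*√1641)*1 = 5*I*√1641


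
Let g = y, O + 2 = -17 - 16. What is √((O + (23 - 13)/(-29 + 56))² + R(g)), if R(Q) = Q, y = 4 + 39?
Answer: 2*√226393/27 ≈ 35.245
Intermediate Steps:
O = -35 (O = -2 + (-17 - 16) = -2 - 33 = -35)
y = 43
g = 43
√((O + (23 - 13)/(-29 + 56))² + R(g)) = √((-35 + (23 - 13)/(-29 + 56))² + 43) = √((-35 + 10/27)² + 43) = √((-935/27)² + 43) = √(874225/729 + 43) = √(905572/729) = 2*√226393/27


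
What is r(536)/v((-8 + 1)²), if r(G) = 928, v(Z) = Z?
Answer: 928/49 ≈ 18.939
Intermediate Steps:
r(536)/v((-8 + 1)²) = 928/((-8 + 1)²) = 928/((-7)²) = 928/49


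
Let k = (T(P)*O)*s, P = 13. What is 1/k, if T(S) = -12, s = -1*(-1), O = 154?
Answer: -1/1848 ≈ -0.00054113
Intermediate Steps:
s = 1
k = -1848 (k = -12*154*1 = -1848*1 = -1848)
1/k = 1/(-1848) = -1/1848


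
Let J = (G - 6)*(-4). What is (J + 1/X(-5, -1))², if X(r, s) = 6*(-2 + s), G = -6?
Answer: 744769/324 ≈ 2298.7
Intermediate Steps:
X(r, s) = -12 + 6*s
J = 48 (J = (-6 - 6)*(-4) = -12*(-4) = 48)
(J + 1/X(-5, -1))² = (48 + 1/(-12 + 6*(-1)))² = (48 + 1/(-12 - 6))² = (48 + 1/(-18))² = (48 - 1/18)² = (863/18)² = 744769/324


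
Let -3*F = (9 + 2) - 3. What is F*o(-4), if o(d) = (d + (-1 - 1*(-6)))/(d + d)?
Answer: ⅓ ≈ 0.33333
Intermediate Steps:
o(d) = (5 + d)/(2*d) (o(d) = (d + (-1 + 6))/((2*d)) = (d + 5)*(1/(2*d)) = (5 + d)*(1/(2*d)) = (5 + d)/(2*d))
F = -8/3 (F = -((9 + 2) - 3)/3 = -(11 - 3)/3 = -⅓*8 = -8/3 ≈ -2.6667)
F*o(-4) = -4*(5 - 4)/(3*(-4)) = -4*(-1)/(3*4) = -8/3*(-⅛) = ⅓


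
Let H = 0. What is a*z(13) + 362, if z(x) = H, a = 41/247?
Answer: 362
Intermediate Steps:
a = 41/247 (a = 41*(1/247) = 41/247 ≈ 0.16599)
z(x) = 0
a*z(13) + 362 = (41/247)*0 + 362 = 0 + 362 = 362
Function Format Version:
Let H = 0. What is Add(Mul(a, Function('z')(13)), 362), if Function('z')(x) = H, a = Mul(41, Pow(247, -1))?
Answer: 362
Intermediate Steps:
a = Rational(41, 247) (a = Mul(41, Rational(1, 247)) = Rational(41, 247) ≈ 0.16599)
Function('z')(x) = 0
Add(Mul(a, Function('z')(13)), 362) = Add(Mul(Rational(41, 247), 0), 362) = Add(0, 362) = 362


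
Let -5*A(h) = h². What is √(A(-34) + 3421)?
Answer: √79745/5 ≈ 56.478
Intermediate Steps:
A(h) = -h²/5
√(A(-34) + 3421) = √(-⅕*(-34)² + 3421) = √(-⅕*1156 + 3421) = √(-1156/5 + 3421) = √(15949/5) = √79745/5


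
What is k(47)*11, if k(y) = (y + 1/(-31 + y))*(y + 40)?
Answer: 720621/16 ≈ 45039.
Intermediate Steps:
k(y) = (40 + y)*(y + 1/(-31 + y)) (k(y) = (y + 1/(-31 + y))*(40 + y) = (40 + y)*(y + 1/(-31 + y)))
k(47)*11 = ((40 + 47³ - 1239*47 + 9*47²)/(-31 + 47))*11 = ((40 + 103823 - 58233 + 9*2209)/16)*11 = ((40 + 103823 - 58233 + 19881)/16)*11 = ((1/16)*65511)*11 = (65511/16)*11 = 720621/16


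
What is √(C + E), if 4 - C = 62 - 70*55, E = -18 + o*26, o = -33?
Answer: 54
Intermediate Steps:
E = -876 (E = -18 - 33*26 = -18 - 858 = -876)
C = 3792 (C = 4 - (62 - 70*55) = 4 - (62 - 3850) = 4 - 1*(-3788) = 4 + 3788 = 3792)
√(C + E) = √(3792 - 876) = √2916 = 54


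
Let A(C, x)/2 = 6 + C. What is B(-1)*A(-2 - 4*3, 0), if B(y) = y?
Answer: 16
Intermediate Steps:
A(C, x) = 12 + 2*C (A(C, x) = 2*(6 + C) = 12 + 2*C)
B(-1)*A(-2 - 4*3, 0) = -(12 + 2*(-2 - 4*3)) = -(12 + 2*(-2 - 12)) = -(12 + 2*(-14)) = -(12 - 28) = -1*(-16) = 16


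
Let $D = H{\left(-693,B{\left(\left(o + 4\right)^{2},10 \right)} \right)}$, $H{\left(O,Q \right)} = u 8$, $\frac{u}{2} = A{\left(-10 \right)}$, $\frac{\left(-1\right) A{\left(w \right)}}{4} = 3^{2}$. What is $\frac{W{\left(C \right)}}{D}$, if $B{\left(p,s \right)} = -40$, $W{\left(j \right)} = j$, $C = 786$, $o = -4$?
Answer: $- \frac{131}{96} \approx -1.3646$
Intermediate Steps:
$A{\left(w \right)} = -36$ ($A{\left(w \right)} = - 4 \cdot 3^{2} = \left(-4\right) 9 = -36$)
$u = -72$ ($u = 2 \left(-36\right) = -72$)
$H{\left(O,Q \right)} = -576$ ($H{\left(O,Q \right)} = \left(-72\right) 8 = -576$)
$D = -576$
$\frac{W{\left(C \right)}}{D} = \frac{786}{-576} = 786 \left(- \frac{1}{576}\right) = - \frac{131}{96}$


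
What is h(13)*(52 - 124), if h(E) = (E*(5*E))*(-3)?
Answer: 182520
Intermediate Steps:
h(E) = -15*E² (h(E) = (5*E²)*(-3) = -15*E²)
h(13)*(52 - 124) = (-15*13²)*(52 - 124) = -15*169*(-72) = -2535*(-72) = 182520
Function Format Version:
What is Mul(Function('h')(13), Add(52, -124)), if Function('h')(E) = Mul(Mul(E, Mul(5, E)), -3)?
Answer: 182520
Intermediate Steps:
Function('h')(E) = Mul(-15, Pow(E, 2)) (Function('h')(E) = Mul(Mul(5, Pow(E, 2)), -3) = Mul(-15, Pow(E, 2)))
Mul(Function('h')(13), Add(52, -124)) = Mul(Mul(-15, Pow(13, 2)), Add(52, -124)) = Mul(Mul(-15, 169), -72) = Mul(-2535, -72) = 182520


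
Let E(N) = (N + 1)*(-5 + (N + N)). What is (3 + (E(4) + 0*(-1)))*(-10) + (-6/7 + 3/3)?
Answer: -1259/7 ≈ -179.86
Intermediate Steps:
E(N) = (1 + N)*(-5 + 2*N)
(3 + (E(4) + 0*(-1)))*(-10) + (-6/7 + 3/3) = (3 + ((-5 - 3*4 + 2*4²) + 0*(-1)))*(-10) + (-6/7 + 3/3) = (3 + ((-5 - 12 + 2*16) + 0))*(-10) + (-6*⅐ + 3*(⅓)) = (3 + ((-5 - 12 + 32) + 0))*(-10) + (-6/7 + 1) = (3 + (15 + 0))*(-10) + ⅐ = (3 + 15)*(-10) + ⅐ = 18*(-10) + ⅐ = -180 + ⅐ = -1259/7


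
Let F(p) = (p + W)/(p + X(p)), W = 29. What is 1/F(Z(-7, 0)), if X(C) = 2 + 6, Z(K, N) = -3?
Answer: 5/26 ≈ 0.19231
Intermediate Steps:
X(C) = 8
F(p) = (29 + p)/(8 + p) (F(p) = (p + 29)/(p + 8) = (29 + p)/(8 + p))
1/F(Z(-7, 0)) = 1/((29 - 3)/(8 - 3)) = 1/(26/5) = 5/26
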